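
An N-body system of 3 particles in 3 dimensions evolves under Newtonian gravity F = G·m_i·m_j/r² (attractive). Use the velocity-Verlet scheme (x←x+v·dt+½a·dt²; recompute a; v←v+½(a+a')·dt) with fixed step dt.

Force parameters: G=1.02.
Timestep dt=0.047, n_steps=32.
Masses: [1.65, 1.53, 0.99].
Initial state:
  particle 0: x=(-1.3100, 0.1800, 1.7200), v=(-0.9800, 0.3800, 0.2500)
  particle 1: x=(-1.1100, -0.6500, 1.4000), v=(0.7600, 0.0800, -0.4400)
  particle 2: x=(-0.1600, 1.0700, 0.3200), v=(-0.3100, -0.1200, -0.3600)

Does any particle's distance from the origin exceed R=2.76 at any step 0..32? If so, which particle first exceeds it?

no

step 0: x0=(-1.3100, 0.1800, 1.7200) x1=(-1.1100, -0.6500, 1.4000) x2=(-0.1600, 1.0700, 0.3200)
step 1: x0=(-1.3554, 0.1961, 1.7308) x1=(-1.0747, -0.6440, 1.3800) x2=(-0.1750, 1.0639, 0.3036)
step 2: x0=(-1.3995, 0.2091, 1.7399) x1=(-1.0404, -0.6341, 1.3613) x2=(-0.1908, 1.0569, 0.2881)
step 3: x0=(-1.4419, 0.2193, 1.7473) x1=(-1.0073, -0.6206, 1.3438) x2=(-0.2073, 1.0489, 0.2736)
step 4: x0=(-1.4827, 0.2270, 1.7530) x1=(-0.9754, -0.6038, 1.3274) x2=(-0.2247, 1.0400, 0.2600)
step 5: x0=(-1.5217, 0.2325, 1.7571) x1=(-0.9450, -0.5841, 1.3121) x2=(-0.2428, 1.0302, 0.2475)
step 6: x0=(-1.5589, 0.2361, 1.7597) x1=(-0.9161, -0.5616, 1.2978) x2=(-0.2617, 1.0195, 0.2359)
step 7: x0=(-1.5943, 0.2379, 1.7609) x1=(-0.8886, -0.5366, 1.2844) x2=(-0.2813, 1.0078, 0.2254)
step 8: x0=(-1.6277, 0.2382, 1.7607) x1=(-0.8627, -0.5093, 1.2718) x2=(-0.3017, 0.9951, 0.2159)
step 9: x0=(-1.6593, 0.2370, 1.7590) x1=(-0.8383, -0.4798, 1.2601) x2=(-0.3229, 0.9814, 0.2075)
step 10: x0=(-1.6889, 0.2345, 1.7561) x1=(-0.8156, -0.4482, 1.2490) x2=(-0.3448, 0.9667, 0.2002)
step 11: x0=(-1.7166, 0.2309, 1.7518) x1=(-0.7945, -0.4148, 1.2387) x2=(-0.3675, 0.9509, 0.1941)
step 12: x0=(-1.7423, 0.2263, 1.7463) x1=(-0.7750, -0.3795, 1.2289) x2=(-0.3909, 0.9340, 0.1891)
step 13: x0=(-1.7660, 0.2208, 1.7395) x1=(-0.7571, -0.3425, 1.2196) x2=(-0.4150, 0.9159, 0.1854)
step 14: x0=(-1.7877, 0.2144, 1.7315) x1=(-0.7410, -0.3038, 1.2108) x2=(-0.4399, 0.8967, 0.1831)
step 15: x0=(-1.8074, 0.2074, 1.7223) x1=(-0.7265, -0.2636, 1.2023) x2=(-0.4656, 0.8762, 0.1822)
step 16: x0=(-1.8251, 0.1998, 1.7120) x1=(-0.7138, -0.2219, 1.1941) x2=(-0.4920, 0.8544, 0.1828)
step 17: x0=(-1.8407, 0.1916, 1.7004) x1=(-0.7028, -0.1787, 1.1862) x2=(-0.5191, 0.8313, 0.1850)
step 18: x0=(-1.8542, 0.1830, 1.6877) x1=(-0.6936, -0.1342, 1.1784) x2=(-0.5470, 0.8067, 0.1890)
step 19: x0=(-1.8655, 0.1741, 1.6739) x1=(-0.6862, -0.0883, 1.1705) x2=(-0.5756, 0.7806, 0.1949)
step 20: x0=(-1.8748, 0.1649, 1.6589) x1=(-0.6807, -0.0411, 1.1625) x2=(-0.6049, 0.7529, 0.2030)
step 21: x0=(-1.8818, 0.1556, 1.6427) x1=(-0.6770, 0.0073, 1.1543) x2=(-0.6349, 0.7235, 0.2134)
step 22: x0=(-1.8867, 0.1462, 1.6254) x1=(-0.6753, 0.0570, 1.1456) x2=(-0.6656, 0.6924, 0.2264)
step 23: x0=(-1.8893, 0.1368, 1.6068) x1=(-0.6756, 0.1078, 1.1362) x2=(-0.6970, 0.6594, 0.2425)
step 24: x0=(-1.8896, 0.1276, 1.5872) x1=(-0.6779, 0.1597, 1.1259) x2=(-0.7290, 0.6245, 0.2620)
step 25: x0=(-1.8876, 0.1186, 1.5662) x1=(-0.6825, 0.2126, 1.1143) x2=(-0.7614, 0.5876, 0.2854)
step 26: x0=(-1.8831, 0.1099, 1.5441) x1=(-0.6894, 0.2665, 1.1011) x2=(-0.7943, 0.5487, 0.3134)
step 27: x0=(-1.8763, 0.1017, 1.5207) x1=(-0.6987, 0.3212, 1.0858) x2=(-0.8274, 0.5079, 0.3469)
step 28: x0=(-1.8669, 0.0941, 1.4959) x1=(-0.7108, 0.3764, 1.0676) x2=(-0.8605, 0.4653, 0.3869)
step 29: x0=(-1.8550, 0.0871, 1.4697) x1=(-0.7260, 0.4316, 1.0459) x2=(-0.8930, 0.4214, 0.4348)
step 30: x0=(-1.8403, 0.0811, 1.4421) x1=(-0.7448, 0.4861, 1.0196) x2=(-0.9245, 0.3773, 0.4922)
step 31: x0=(-1.8229, 0.0760, 1.4128) x1=(-0.7679, 0.5384, 0.9877) x2=(-0.9540, 0.3348, 0.5610)
step 32: x0=(-1.8025, 0.0721, 1.3817) x1=(-0.7963, 0.5864, 0.9494) x2=(-0.9802, 0.2971, 0.6427)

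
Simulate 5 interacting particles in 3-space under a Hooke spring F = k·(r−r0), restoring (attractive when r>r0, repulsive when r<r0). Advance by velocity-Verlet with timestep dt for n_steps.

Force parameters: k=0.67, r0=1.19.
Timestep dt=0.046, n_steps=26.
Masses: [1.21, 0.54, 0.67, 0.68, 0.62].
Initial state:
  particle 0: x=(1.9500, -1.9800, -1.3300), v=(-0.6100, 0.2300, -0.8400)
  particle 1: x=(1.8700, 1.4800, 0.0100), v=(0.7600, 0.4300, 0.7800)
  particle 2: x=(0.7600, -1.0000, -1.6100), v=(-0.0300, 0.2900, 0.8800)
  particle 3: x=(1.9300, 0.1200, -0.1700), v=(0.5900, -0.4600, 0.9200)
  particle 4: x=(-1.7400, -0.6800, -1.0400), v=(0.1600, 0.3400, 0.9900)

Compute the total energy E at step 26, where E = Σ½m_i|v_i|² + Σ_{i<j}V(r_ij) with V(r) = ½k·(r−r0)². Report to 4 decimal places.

step 0: x0=(1.9500, -1.9800, -1.3300) x1=(1.8700, 1.4800, 0.0100) x2=(0.7600, -1.0000, -1.6100) x3=(1.9300, 0.1200, -0.1700) x4=(-1.7400, -0.6800, -1.0400)
step 1: x0=(1.9202, -1.9668, -1.3677) x1=(1.9007, 1.4924, 0.0423) x2=(0.7588, -0.9846, -1.5674) x3=(1.9539, 0.0968, -0.1296) x4=(-1.7223, -0.6632, -0.9935)
step 2: x0=(1.8872, -1.9482, -1.4033) x1=(1.9227, 1.4898, 0.0674) x2=(0.7580, -0.9649, -1.5205) x3=(1.9714, 0.0698, -0.0930) x4=(-1.6839, -0.6440, -0.9452)
step 3: x0=(1.8511, -1.9244, -1.4365) x1=(1.9358, 1.4724, 0.0854) x2=(0.7576, -0.9411, -1.4695) x3=(1.9824, 0.0392, -0.0603) x4=(-1.6252, -0.6227, -0.8953)
step 4: x0=(1.8121, -1.8955, -1.4674) x1=(1.9403, 1.4404, 0.0961) x2=(0.7576, -0.9134, -1.4145) x3=(1.9870, 0.0052, -0.0314) x4=(-1.5467, -0.5992, -0.8440)
step 5: x0=(1.7704, -1.8616, -1.4956) x1=(1.9360, 1.3943, 0.0998) x2=(0.7583, -0.8818, -1.3558) x3=(1.9853, -0.0319, -0.0064) x4=(-1.4493, -0.5739, -0.7915)
step 6: x0=(1.7263, -1.8229, -1.5212) x1=(1.9235, 1.3346, 0.0968) x2=(0.7596, -0.8466, -1.2935) x3=(1.9776, -0.0720, 0.0149) x4=(-1.3339, -0.5469, -0.7381)
step 7: x0=(1.6800, -1.7796, -1.5439) x1=(1.9029, 1.2620, 0.0872) x2=(0.7616, -0.8081, -1.2280) x3=(1.9641, -0.1146, 0.0326) x4=(-1.2016, -0.5184, -0.6840)
step 8: x0=(1.6318, -1.7319, -1.5638) x1=(1.8747, 1.1775, 0.0716) x2=(0.7644, -0.7666, -1.1595) x3=(1.9452, -0.1596, 0.0467) x4=(-1.0539, -0.4886, -0.6294)
step 9: x0=(1.5818, -1.6801, -1.5809) x1=(1.8396, 1.0821, 0.0502) x2=(0.7680, -0.7225, -1.0885) x3=(1.9213, -0.2066, 0.0576) x4=(-0.8922, -0.4579, -0.5746)
step 10: x0=(1.5304, -1.6244, -1.5951) x1=(1.7982, 0.9770, 0.0236) x2=(0.7726, -0.6763, -1.0153) x3=(1.8928, -0.2556, 0.0653) x4=(-0.7182, -0.4266, -0.5199)
step 11: x0=(1.4778, -1.5652, -1.6064) x1=(1.7512, 0.8634, -0.0077) x2=(0.7783, -0.6283, -0.9404) x3=(1.8604, -0.3061, 0.0702) x4=(-0.5337, -0.3948, -0.4653)
step 12: x0=(1.4241, -1.5029, -1.6150) x1=(1.6994, 0.7426, -0.0432) x2=(0.7849, -0.5790, -0.8642) x3=(1.8245, -0.3581, 0.0726) x4=(-0.3405, -0.3628, -0.4111)
step 13: x0=(1.3698, -1.4376, -1.6208) x1=(1.6437, 0.6160, -0.0822) x2=(0.7927, -0.5289, -0.7873) x3=(1.7859, -0.4113, 0.0727) x4=(-0.1406, -0.3309, -0.3574)
step 14: x0=(1.3148, -1.3698, -1.6240) x1=(1.5851, 0.4851, -0.1242) x2=(0.8016, -0.4785, -0.7101) x3=(1.7451, -0.4657, 0.0708) x4=(0.0641, -0.2994, -0.3042)
step 15: x0=(1.2596, -1.2998, -1.6248) x1=(1.5245, 0.3513, -0.1687) x2=(0.8114, -0.4282, -0.6333) x3=(1.7030, -0.5211, 0.0673) x4=(0.2717, -0.2683, -0.2517)
step 16: x0=(1.2041, -1.2280, -1.6231) x1=(1.4630, 0.2160, -0.2151) x2=(0.8222, -0.3784, -0.5576) x3=(1.6600, -0.5776, 0.0626) x4=(0.4803, -0.2378, -0.1995)
step 17: x0=(1.1485, -1.1545, -1.6193) x1=(1.4018, 0.0804, -0.2631) x2=(0.8334, -0.3297, -0.4835) x3=(1.6170, -0.6352, 0.0570) x4=(0.6885, -0.2078, -0.1475)
step 18: x0=(1.0930, -1.0798, -1.6134) x1=(1.3419, -0.0544, -0.3126) x2=(0.8443, -0.2821, -0.4119) x3=(1.5744, -0.6941, 0.0507) x4=(0.8951, -0.1782, -0.0949)
step 19: x0=(1.0376, -1.0041, -1.6056) x1=(1.2846, -0.1879, -0.3640) x2=(0.8535, -0.2358, -0.3429) x3=(1.5327, -0.7546, 0.0440) x4=(1.1003, -0.1486, -0.0411)
step 20: x0=(0.9825, -0.9276, -1.5960) x1=(1.2298, -0.3210, -0.4187) x2=(0.8598, -0.1901, -0.2758) x3=(1.4918, -0.8170, 0.0371) x4=(1.3050, -0.1183, 0.0143)
step 21: x0=(0.9277, -0.8504, -1.5846) x1=(1.1759, -0.4549, -0.4769) x2=(0.8631, -0.1440, -0.2097) x3=(1.4516, -0.8815, 0.0300) x4=(1.5107, -0.0867, 0.0707)
step 22: x0=(0.8733, -0.7727, -1.5715) x1=(1.1222, -0.5897, -0.5378) x2=(0.8644, -0.0972, -0.1441) x3=(1.4116, -0.9476, 0.0226) x4=(1.7174, -0.0543, 0.1269)
step 23: x0=(0.8195, -0.6946, -1.5567) x1=(1.0682, -0.7250, -0.6004) x2=(0.8646, -0.0496, -0.0788) x3=(1.3718, -1.0149, 0.0150) x4=(1.9243, -0.0218, 0.1820)
step 24: x0=(0.7664, -0.6160, -1.5403) x1=(1.0145, -0.8602, -0.6637) x2=(0.8642, -0.0018, -0.0140) x3=(1.3320, -1.0826, 0.0072) x4=(2.1302, 0.0098, 0.2351)
step 25: x0=(0.7142, -0.5369, -1.5221) x1=(0.9613, -0.9949, -0.7267) x2=(0.8640, 0.0459, 0.0500) x3=(1.2924, -1.1500, -0.0008) x4=(2.3332, 0.0399, 0.2856)
step 26: x0=(0.6632, -0.4574, -1.5019) x1=(0.9093, -1.1284, -0.7889) x2=(0.8644, 0.0929, 0.1131) x3=(1.2533, -1.2163, -0.0089) x4=(2.5318, 0.0676, 0.3327)
step 0 velocities: v0=(-0.6100, 0.2300, -0.8400) v1=(0.7600, 0.4300, 0.7800) v2=(-0.0300, 0.2900, 0.8800) v3=(0.5900, -0.4600, 0.9200) v4=(0.1600, 0.3400, 0.9900)
step 0: KE=2.1677, PE=13.1517, E=15.3194
step 26 velocities: v0=(-1.0923, 1.7331, 0.4632) v1=(-1.1107, -2.8796, -1.3360) v2=(0.0194, 1.0073, 1.3555) v3=(-0.8429, -1.4226, -0.1778) v4=(4.2487, 0.5696, 0.9799)
step 26: KE=13.6128, PE=1.6802, E=15.2930

15.2930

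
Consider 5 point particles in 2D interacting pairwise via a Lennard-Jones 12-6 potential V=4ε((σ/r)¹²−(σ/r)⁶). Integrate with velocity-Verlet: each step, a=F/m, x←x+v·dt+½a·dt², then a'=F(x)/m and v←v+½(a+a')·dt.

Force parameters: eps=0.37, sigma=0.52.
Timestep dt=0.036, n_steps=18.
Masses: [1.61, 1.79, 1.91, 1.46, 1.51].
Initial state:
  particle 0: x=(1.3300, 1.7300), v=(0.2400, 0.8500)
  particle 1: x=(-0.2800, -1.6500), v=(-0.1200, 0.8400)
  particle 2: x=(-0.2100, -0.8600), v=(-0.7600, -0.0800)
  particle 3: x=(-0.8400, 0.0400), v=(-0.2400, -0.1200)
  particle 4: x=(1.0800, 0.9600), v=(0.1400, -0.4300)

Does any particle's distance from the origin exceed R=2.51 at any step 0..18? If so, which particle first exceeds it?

yes, particle 0

step 0: x0=(1.3300, 1.7300) x1=(-0.2800, -1.6500) x2=(-0.2100, -0.8600) x3=(-0.8400, 0.0400) x4=(1.0800, 0.9600)
step 1: x0=(1.3386, 1.7603) x1=(-0.2843, -1.6195) x2=(-0.2374, -0.8631) x3=(-0.8486, 0.0356) x4=(1.0851, 0.9448)
step 2: x0=(1.3470, 1.7903) x1=(-0.2886, -1.5883) x2=(-0.2649, -0.8668) x3=(-0.8572, 0.0312) x4=(1.0904, 0.9300)
step 3: x0=(1.3554, 1.8200) x1=(-0.2928, -1.5562) x2=(-0.2924, -0.8713) x3=(-0.8657, 0.0267) x4=(1.0957, 0.9154)
step 4: x0=(1.3637, 1.8496) x1=(-0.2970, -1.5229) x2=(-0.3200, -0.8768) x3=(-0.8742, 0.0221) x4=(1.1011, 0.9011)
step 5: x0=(1.3719, 1.8789) x1=(-0.3013, -1.4885) x2=(-0.3476, -0.8833) x3=(-0.8826, 0.0174) x4=(1.1065, 0.8869)
step 6: x0=(1.3802, 1.9082) x1=(-0.3056, -1.4531) x2=(-0.3751, -0.8906) x3=(-0.8909, 0.0127) x4=(1.1120, 0.8729)
step 7: x0=(1.3884, 1.9374) x1=(-0.3098, -1.4191) x2=(-0.4029, -0.8966) x3=(-0.8992, 0.0078) x4=(1.1175, 0.8589)
step 8: x0=(1.3966, 1.9665) x1=(-0.3125, -1.3932) x2=(-0.4321, -0.8950) x3=(-0.9074, 0.0028) x4=(1.1230, 0.8450)
step 9: x0=(1.4048, 1.9956) x1=(-0.3115, -1.3831) x2=(-0.4648, -0.8783) x3=(-0.9156, -0.0024) x4=(1.1285, 0.8311)
step 10: x0=(1.4130, 2.0246) x1=(-0.3077, -1.3819) x2=(-0.5002, -0.8532) x3=(-0.9237, -0.0076) x4=(1.1340, 0.8173)
step 11: x0=(1.4211, 2.0536) x1=(-0.3033, -1.3824) x2=(-0.5362, -0.8265) x3=(-0.9316, -0.0131) x4=(1.1395, 0.8035)
step 12: x0=(1.4293, 2.0826) x1=(-0.2993, -1.3821) x2=(-0.5720, -0.8001) x3=(-0.9395, -0.0189) x4=(1.1451, 0.7898)
step 13: x0=(1.4375, 2.1115) x1=(-0.2957, -1.3807) x2=(-0.6075, -0.7746) x3=(-0.9471, -0.0250) x4=(1.1506, 0.7761)
step 14: x0=(1.4456, 2.1404) x1=(-0.2927, -1.3784) x2=(-0.6426, -0.7496) x3=(-0.9546, -0.0316) x4=(1.1561, 0.7623)
step 15: x0=(1.4538, 2.1694) x1=(-0.2901, -1.3752) x2=(-0.6776, -0.7248) x3=(-0.9617, -0.0389) x4=(1.1617, 0.7486)
step 16: x0=(1.4619, 2.1983) x1=(-0.2879, -1.3714) x2=(-0.7125, -0.6999) x3=(-0.9685, -0.0470) x4=(1.1672, 0.7349)
step 17: x0=(1.4701, 2.2272) x1=(-0.2860, -1.3672) x2=(-0.7474, -0.6746) x3=(-0.9749, -0.0564) x4=(1.1728, 0.7213)
step 18: x0=(1.4782, 2.2561) x1=(-0.2843, -1.3626) x2=(-0.7826, -0.6485) x3=(-0.9807, -0.0671) x4=(1.1783, 0.7076)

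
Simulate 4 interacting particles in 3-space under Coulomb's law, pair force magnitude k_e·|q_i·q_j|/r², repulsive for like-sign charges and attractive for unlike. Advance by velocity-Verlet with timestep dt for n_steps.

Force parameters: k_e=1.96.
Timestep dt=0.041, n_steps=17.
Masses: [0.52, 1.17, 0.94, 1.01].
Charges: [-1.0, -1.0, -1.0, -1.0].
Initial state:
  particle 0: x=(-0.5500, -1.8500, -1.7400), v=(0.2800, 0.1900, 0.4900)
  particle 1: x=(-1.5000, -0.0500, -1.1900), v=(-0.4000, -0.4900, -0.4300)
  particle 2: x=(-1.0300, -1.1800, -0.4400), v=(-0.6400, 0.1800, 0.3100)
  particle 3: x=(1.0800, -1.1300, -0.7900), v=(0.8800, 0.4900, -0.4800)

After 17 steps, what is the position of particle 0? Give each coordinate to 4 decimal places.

step 0: x0=(-0.5500, -1.8500, -1.7400) x1=(-1.5000, -0.0500, -1.1900) x2=(-1.0300, -1.1800, -0.4400) x3=(1.0800, -1.1300, -0.7900)
step 1: x0=(-0.5384, -1.8437, -1.7216) x1=(-1.5169, -0.0692, -1.2079) x2=(-1.0566, -1.1730, -0.4262) x3=(1.1169, -1.1098, -0.8095)
step 2: x0=(-0.5265, -1.8403, -1.7064) x1=(-1.5349, -0.0867, -1.2265) x2=(-1.0838, -1.1667, -0.4100) x3=(1.1556, -1.0895, -0.8287)
step 3: x0=(-0.5142, -1.8398, -1.6944) x1=(-1.5540, -0.1025, -1.2458) x2=(-1.1116, -1.1611, -0.3916) x3=(1.1958, -1.0690, -0.8477)
step 4: x0=(-0.5015, -1.8422, -1.6854) x1=(-1.5741, -0.1165, -1.2657) x2=(-1.1401, -1.1562, -0.3709) x3=(1.2376, -1.0483, -0.8664)
step 5: x0=(-0.4883, -1.8474, -1.6793) x1=(-1.5952, -0.1290, -1.2865) x2=(-1.1691, -1.1519, -0.3479) x3=(1.2809, -1.0274, -0.8849)
step 6: x0=(-0.4745, -1.8554, -1.6758) x1=(-1.6174, -0.1399, -1.3080) x2=(-1.1988, -1.1484, -0.3227) x3=(1.3257, -1.0063, -0.9031)
step 7: x0=(-0.4602, -1.8660, -1.6749) x1=(-1.6406, -0.1493, -1.3303) x2=(-1.2290, -1.1454, -0.2953) x3=(1.3719, -0.9850, -0.9212)
step 8: x0=(-0.4453, -1.8792, -1.6764) x1=(-1.6648, -0.1573, -1.3535) x2=(-1.2598, -1.1431, -0.2657) x3=(1.4194, -0.9635, -0.9390)
step 9: x0=(-0.4298, -1.8949, -1.6800) x1=(-1.6899, -0.1639, -1.3774) x2=(-1.2911, -1.1413, -0.2342) x3=(1.4682, -0.9417, -0.9567)
step 10: x0=(-0.4137, -1.9130, -1.6858) x1=(-1.7159, -0.1692, -1.4021) x2=(-1.3229, -1.1400, -0.2006) x3=(1.5182, -0.9198, -0.9743)
step 11: x0=(-0.3970, -1.9333, -1.6934) x1=(-1.7427, -0.1734, -1.4277) x2=(-1.3553, -1.1392, -0.1651) x3=(1.5694, -0.8975, -0.9917)
step 12: x0=(-0.3797, -1.9558, -1.7028) x1=(-1.7704, -0.1764, -1.4540) x2=(-1.3881, -1.1388, -0.1278) x3=(1.6217, -0.8751, -1.0091)
step 13: x0=(-0.3619, -1.9804, -1.7138) x1=(-1.7989, -0.1784, -1.4810) x2=(-1.4214, -1.1389, -0.0888) x3=(1.6751, -0.8524, -1.0263)
step 14: x0=(-0.3435, -2.0070, -1.7264) x1=(-1.8281, -0.1794, -1.5088) x2=(-1.4552, -1.1393, -0.0482) x3=(1.7295, -0.8295, -1.0434)
step 15: x0=(-0.3247, -2.0355, -1.7403) x1=(-1.8580, -0.1795, -1.5373) x2=(-1.4894, -1.1400, -0.0060) x3=(1.7848, -0.8063, -1.0604)
step 16: x0=(-0.3053, -2.0657, -1.7555) x1=(-1.8886, -0.1788, -1.5665) x2=(-1.5240, -1.1410, 0.0376) x3=(1.8411, -0.7829, -1.0773)
step 17: x0=(-0.2854, -2.0977, -1.7720) x1=(-1.9198, -0.1773, -1.5963) x2=(-1.5590, -1.1423, 0.0827) x3=(1.8982, -0.7593, -1.0942)

(-0.2854, -2.0977, -1.7720)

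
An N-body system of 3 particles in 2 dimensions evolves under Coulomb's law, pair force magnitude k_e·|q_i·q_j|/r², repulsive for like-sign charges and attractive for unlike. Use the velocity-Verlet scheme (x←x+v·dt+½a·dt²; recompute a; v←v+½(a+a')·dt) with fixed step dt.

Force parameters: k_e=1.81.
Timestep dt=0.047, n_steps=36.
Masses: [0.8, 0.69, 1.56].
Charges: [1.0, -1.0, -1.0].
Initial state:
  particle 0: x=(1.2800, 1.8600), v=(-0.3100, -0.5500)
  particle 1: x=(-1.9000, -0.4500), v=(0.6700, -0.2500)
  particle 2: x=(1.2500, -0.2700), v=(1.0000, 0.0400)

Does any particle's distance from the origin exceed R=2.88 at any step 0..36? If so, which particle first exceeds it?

no

step 0: x0=(1.2800, 1.8600) x1=(-1.9000, -0.4500) x2=(1.2500, -0.2700)
step 1: x0=(1.2653, 1.8335) x1=(-1.8686, -0.4617) x2=(1.2971, -0.2678)
step 2: x0=(1.2503, 1.8057) x1=(-1.8376, -0.4731) x2=(1.3445, -0.2651)
step 3: x0=(1.2352, 1.7765) x1=(-1.8067, -0.4844) x2=(1.3921, -0.2617)
step 4: x0=(1.2198, 1.7459) x1=(-1.7761, -0.4955) x2=(1.4399, -0.2577)
step 5: x0=(1.2043, 1.7139) x1=(-1.7458, -0.5063) x2=(1.4879, -0.2530)
step 6: x0=(1.1886, 1.6804) x1=(-1.7156, -0.5170) x2=(1.5360, -0.2477)
step 7: x0=(1.1729, 1.6454) x1=(-1.6856, -0.5274) x2=(1.5843, -0.2417)
step 8: x0=(1.1572, 1.6088) x1=(-1.6558, -0.5376) x2=(1.6326, -0.2350)
step 9: x0=(1.1415, 1.5707) x1=(-1.6262, -0.5476) x2=(1.6810, -0.2277)
step 10: x0=(1.1259, 1.5310) x1=(-1.5967, -0.5573) x2=(1.7294, -0.2195)
step 11: x0=(1.1104, 1.4896) x1=(-1.5674, -0.5668) x2=(1.7779, -0.2107)
step 12: x0=(1.0951, 1.4466) x1=(-1.5381, -0.5760) x2=(1.8262, -0.2011)
step 13: x0=(1.0801, 1.4019) x1=(-1.5089, -0.5850) x2=(1.8745, -0.1908)
step 14: x0=(1.0655, 1.3555) x1=(-1.4798, -0.5937) x2=(1.9226, -0.1797)
step 15: x0=(1.0512, 1.3073) x1=(-1.4508, -0.6021) x2=(1.9705, -0.1679)
step 16: x0=(1.0374, 1.2575) x1=(-1.4217, -0.6102) x2=(2.0182, -0.1554)
step 17: x0=(1.0241, 1.2060) x1=(-1.3927, -0.6180) x2=(2.0656, -0.1420)
step 18: x0=(1.0115, 1.1527) x1=(-1.3636, -0.6255) x2=(2.1127, -0.1280)
step 19: x0=(0.9995, 1.0979) x1=(-1.3345, -0.6327) x2=(2.1594, -0.1133)
step 20: x0=(0.9883, 1.0413) x1=(-1.3052, -0.6395) x2=(2.2056, -0.0978)
step 21: x0=(0.9779, 0.9832) x1=(-1.2759, -0.6460) x2=(2.2514, -0.0817)
step 22: x0=(0.9684, 0.9235) x1=(-1.2463, -0.6521) x2=(2.2967, -0.0650)
step 23: x0=(0.9598, 0.8624) x1=(-1.2166, -0.6578) x2=(2.3414, -0.0477)
step 24: x0=(0.9521, 0.7998) x1=(-1.1867, -0.6631) x2=(2.3856, -0.0298)
step 25: x0=(0.9454, 0.7359) x1=(-1.1564, -0.6680) x2=(2.4291, -0.0115)
step 26: x0=(0.9397, 0.6708) x1=(-1.1259, -0.6725) x2=(2.4720, 0.0074)
step 27: x0=(0.9349, 0.6045) x1=(-1.0950, -0.6766) x2=(2.5142, 0.0266)
step 28: x0=(0.9311, 0.5371) x1=(-1.0636, -0.6802) x2=(2.5558, 0.0461)
step 29: x0=(0.9281, 0.4688) x1=(-1.0317, -0.6833) x2=(2.5967, 0.0660)
step 30: x0=(0.9259, 0.3996) x1=(-0.9993, -0.6860) x2=(2.6369, 0.0861)
step 31: x0=(0.9245, 0.3295) x1=(-0.9663, -0.6881) x2=(2.6765, 0.1064)
step 32: x0=(0.9237, 0.2588) x1=(-0.9326, -0.6898) x2=(2.7154, 0.1268)
step 33: x0=(0.9234, 0.1874) x1=(-0.8981, -0.6909) x2=(2.7538, 0.1474)
step 34: x0=(0.9236, 0.1154) x1=(-0.8627, -0.6915) x2=(2.7915, 0.1680)
step 35: x0=(0.9239, 0.0430) x1=(-0.8263, -0.6916) x2=(2.8287, 0.1886)
step 36: x0=(0.9244, -0.0299) x1=(-0.7889, -0.6911) x2=(2.8654, 0.2092)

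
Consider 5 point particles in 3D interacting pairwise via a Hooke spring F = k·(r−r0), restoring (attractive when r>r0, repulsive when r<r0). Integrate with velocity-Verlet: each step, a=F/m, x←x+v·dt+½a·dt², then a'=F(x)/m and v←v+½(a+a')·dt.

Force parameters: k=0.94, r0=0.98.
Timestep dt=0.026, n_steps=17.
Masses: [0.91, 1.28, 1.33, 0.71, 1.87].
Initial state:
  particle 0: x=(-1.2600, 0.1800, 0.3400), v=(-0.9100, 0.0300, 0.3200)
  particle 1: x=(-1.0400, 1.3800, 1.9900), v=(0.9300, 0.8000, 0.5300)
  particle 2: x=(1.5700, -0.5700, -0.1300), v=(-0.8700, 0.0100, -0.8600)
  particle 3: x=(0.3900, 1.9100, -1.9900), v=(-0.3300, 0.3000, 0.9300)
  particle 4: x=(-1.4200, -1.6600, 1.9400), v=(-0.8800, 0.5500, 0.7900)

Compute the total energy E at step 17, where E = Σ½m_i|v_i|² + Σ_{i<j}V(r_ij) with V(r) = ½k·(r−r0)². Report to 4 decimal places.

37.9721

step 0: x0=(-1.2600, 0.1800, 0.3400) x1=(-1.0400, 1.3800, 1.9900) x2=(1.5700, -0.5700, -0.1300) x3=(0.3900, 1.9100, -1.9900) x4=(-1.4200, -1.6600, 1.9400)
step 1: x0=(-1.2826, 0.1809, 0.3483) x1=(-1.0152, 1.3999, 2.0024) x2=(1.5457, -0.5690, -0.1519) x3=(0.3801, 1.9150, -1.9617) x4=(-1.4422, -1.6445, 1.9596)
step 2: x0=(-1.3030, 0.1819, 0.3565) x1=(-0.9890, 1.4179, 2.0120) x2=(1.5182, -0.5667, -0.1726) x3=(0.3676, 1.9143, -1.9251) x4=(-1.4630, -1.6267, 1.9772)
step 3: x0=(-1.3212, 0.1832, 0.3646) x1=(-0.9617, 1.4339, 2.0189) x2=(1.4874, -0.5630, -0.1923) x3=(0.3525, 1.9080, -1.8805) x4=(-1.4824, -1.6065, 1.9929)
step 4: x0=(-1.3372, 0.1847, 0.3726) x1=(-0.9333, 1.4481, 2.0231) x2=(1.4534, -0.5578, -0.2108) x3=(0.3347, 1.8962, -1.8278) x4=(-1.5003, -1.5841, 2.0066)
step 5: x0=(-1.3511, 0.1864, 0.3806) x1=(-0.9038, 1.4603, 2.0245) x2=(1.4163, -0.5513, -0.2280) x3=(0.3144, 1.8790, -1.7674) x4=(-1.5169, -1.5593, 2.0183)
step 6: x0=(-1.3627, 0.1883, 0.3885) x1=(-0.8733, 1.4706, 2.0232) x2=(1.3760, -0.5434, -0.2439) x3=(0.2916, 1.8564, -1.6993) x4=(-1.5320, -1.5323, 2.0281)
step 7: x0=(-1.3721, 0.1905, 0.3965) x1=(-0.8419, 1.4789, 2.0193) x2=(1.3328, -0.5341, -0.2585) x3=(0.2663, 1.8286, -1.6239) x4=(-1.5457, -1.5030, 2.0360)
step 8: x0=(-1.3794, 0.1929, 0.4045) x1=(-0.8096, 1.4853, 2.0128) x2=(1.2865, -0.5234, -0.2717) x3=(0.2386, 1.7958, -1.5413) x4=(-1.5579, -1.4716, 2.0419)
step 9: x0=(-1.3846, 0.1956, 0.4125) x1=(-0.7767, 1.4897, 2.0037) x2=(1.2373, -0.5115, -0.2835) x3=(0.2085, 1.7580, -1.4519) x4=(-1.5688, -1.4380, 2.0459)
step 10: x0=(-1.3877, 0.1985, 0.4206) x1=(-0.7430, 1.4921, 1.9921) x2=(1.1853, -0.4983, -0.2938) x3=(0.1762, 1.7155, -1.3559) x4=(-1.5782, -1.4023, 2.0481)
step 11: x0=(-1.3887, 0.2016, 0.4288) x1=(-0.7089, 1.4926, 1.9781) x2=(1.1306, -0.4838, -0.3026) x3=(0.1416, 1.6685, -1.2536) x4=(-1.5863, -1.3646, 2.0484)
step 12: x0=(-1.3878, 0.2050, 0.4372) x1=(-0.6742, 1.4911, 1.9617) x2=(1.0732, -0.4681, -0.3098) x3=(0.1050, 1.6173, -1.1455) x4=(-1.5929, -1.3248, 2.0469)
step 13: x0=(-1.3850, 0.2085, 0.4457) x1=(-0.6391, 1.4877, 1.9431) x2=(1.0132, -0.4512, -0.3154) x3=(0.0663, 1.5619, -1.0319) x4=(-1.5982, -1.2831, 2.0437)
step 14: x0=(-1.3803, 0.2122, 0.4545) x1=(-0.6037, 1.4824, 1.9223) x2=(0.9509, -0.4332, -0.3195) x3=(0.0258, 1.5027, -0.9132) x4=(-1.6021, -1.2396, 2.0387)
step 15: x0=(-1.3738, 0.2161, 0.4636) x1=(-0.5681, 1.4752, 1.8994) x2=(0.8861, -0.4141, -0.3218) x3=(-0.0165, 1.4400, -0.7897) x4=(-1.6047, -1.1942, 2.0320)
step 16: x0=(-1.3656, 0.2201, 0.4729) x1=(-0.5324, 1.4661, 1.8746) x2=(0.8192, -0.3940, -0.3225) x3=(-0.0604, 1.3740, -0.6618) x4=(-1.6061, -1.1472, 2.0237)
step 17: x0=(-1.3558, 0.2243, 0.4826) x1=(-0.4966, 1.4552, 1.8480) x2=(0.7501, -0.3729, -0.3216) x3=(-0.1059, 1.3050, -0.5301) x4=(-1.6061, -1.0984, 2.0139)
step 0 velocities: v0=(-0.9100, 0.0300, 0.3200) v1=(0.9300, 0.8000, 0.5300) v2=(-0.8700, 0.0100, -0.8600) v3=(-0.3300, 0.3000, 0.9300) v4=(-0.8800, 0.5500, 0.7900)
step 0: KE=4.5300, PE=33.4577, E=37.9877
step 17 velocities: v0=(0.4047, 0.1617, 0.3792) v1=(1.3753, -0.4546, -1.0588) v2=(-2.6947, 0.8274, 0.0691) v3=(-1.7755, -2.7067, 5.1342) v4=(0.0220, 1.9049, -0.4084)
step 17: KE=24.1263, PE=13.8458, E=37.9721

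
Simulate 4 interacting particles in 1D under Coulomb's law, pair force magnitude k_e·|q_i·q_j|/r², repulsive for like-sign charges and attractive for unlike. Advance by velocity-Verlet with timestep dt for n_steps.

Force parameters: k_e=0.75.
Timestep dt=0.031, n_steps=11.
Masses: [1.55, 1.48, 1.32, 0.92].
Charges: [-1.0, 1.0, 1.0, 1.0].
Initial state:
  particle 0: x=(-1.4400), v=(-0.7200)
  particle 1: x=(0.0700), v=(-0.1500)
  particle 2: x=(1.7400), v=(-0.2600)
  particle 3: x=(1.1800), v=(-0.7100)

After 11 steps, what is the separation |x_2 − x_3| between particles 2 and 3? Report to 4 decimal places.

step 0: x0=(-1.4400) x1=(0.0700) x2=(1.7400) x3=(1.1800)
step 1: x0=(-1.4622) x1=(0.0650) x2=(1.7329) x3=(1.1570)
step 2: x0=(-1.4840) x1=(0.0591) x2=(1.7276) x3=(1.1322)
step 3: x0=(-1.5055) x1=(0.0525) x2=(1.7239) x3=(1.1057)
step 4: x0=(-1.5268) x1=(0.0450) x2=(1.7218) x3=(1.0778)
step 5: x0=(-1.5477) x1=(0.0368) x2=(1.7212) x3=(1.0486)
step 6: x0=(-1.5684) x1=(0.0276) x2=(1.7220) x3=(1.0183)
step 7: x0=(-1.5887) x1=(0.0177) x2=(1.7239) x3=(0.9872)
step 8: x0=(-1.6087) x1=(0.0068) x2=(1.7270) x3=(0.9553)
step 9: x0=(-1.6285) x1=(-0.0049) x2=(1.7312) x3=(0.9228)
step 10: x0=(-1.6480) x1=(-0.0176) x2=(1.7364) x3=(0.8899)
step 11: x0=(-1.6672) x1=(-0.0312) x2=(1.7424) x3=(0.8568)

0.8856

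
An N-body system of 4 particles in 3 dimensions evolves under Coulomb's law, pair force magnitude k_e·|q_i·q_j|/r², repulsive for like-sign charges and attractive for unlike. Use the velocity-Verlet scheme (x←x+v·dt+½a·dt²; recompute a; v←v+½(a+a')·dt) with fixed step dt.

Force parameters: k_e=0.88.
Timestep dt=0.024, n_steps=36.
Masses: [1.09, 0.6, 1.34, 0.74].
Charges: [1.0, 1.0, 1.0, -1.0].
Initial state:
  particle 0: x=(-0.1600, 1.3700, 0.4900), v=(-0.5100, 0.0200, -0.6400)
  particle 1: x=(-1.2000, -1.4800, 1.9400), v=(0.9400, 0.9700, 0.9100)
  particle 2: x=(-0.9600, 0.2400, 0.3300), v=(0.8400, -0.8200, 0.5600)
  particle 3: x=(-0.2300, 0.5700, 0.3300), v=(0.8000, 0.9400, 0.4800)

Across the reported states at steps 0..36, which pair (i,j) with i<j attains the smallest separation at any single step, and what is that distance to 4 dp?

step 0: x0=(-0.1600, 1.3700, 0.4900) x1=(-1.2000, -1.4800, 1.9400) x2=(-0.9600, 0.2400, 0.3300) x3=(-0.2300, 0.5700, 0.3300)
step 1: x0=(-0.1722, 1.3703, 0.4746) x1=(-1.1774, -1.4568, 1.9619) x2=(-0.9396, 0.2204, 0.3434) x3=(-0.2113, 0.5928, 0.3416)
step 2: x0=(-0.1843, 1.3700, 0.4590) x1=(-1.1549, -1.4336, 1.9838) x2=(-0.9188, 0.2009, 0.3567) x3=(-0.1934, 0.6162, 0.3535)
step 3: x0=(-0.1962, 1.3692, 0.4434) x1=(-1.1323, -1.4106, 2.0059) x2=(-0.8977, 0.1816, 0.3700) x3=(-0.1764, 0.6401, 0.3656)
step 4: x0=(-0.2080, 1.3678, 0.4276) x1=(-1.1098, -1.3876, 2.0280) x2=(-0.8762, 0.1624, 0.3832) x3=(-0.1603, 0.6648, 0.3779)
step 5: x0=(-0.2196, 1.3657, 0.4118) x1=(-1.0872, -1.3648, 2.0502) x2=(-0.8544, 0.1434, 0.3964) x3=(-0.1450, 0.6903, 0.3904)
step 6: x0=(-0.2310, 1.3629, 0.3959) x1=(-1.0647, -1.3420, 2.0725) x2=(-0.8323, 0.1246, 0.4095) x3=(-0.1306, 0.7166, 0.4029)
step 7: x0=(-0.2421, 1.3592, 0.3800) x1=(-1.0421, -1.3194, 2.0949) x2=(-0.8099, 0.1059, 0.4225) x3=(-0.1171, 0.7440, 0.4155)
step 8: x0=(-0.2528, 1.3547, 0.3641) x1=(-1.0195, -1.2968, 2.1174) x2=(-0.7873, 0.0874, 0.4355) x3=(-0.1045, 0.7724, 0.4281)
step 9: x0=(-0.2631, 1.3492, 0.3484) x1=(-0.9970, -1.2743, 2.1401) x2=(-0.7645, 0.0690, 0.4484) x3=(-0.0929, 0.8021, 0.4405)
step 10: x0=(-0.2730, 1.3426, 0.3328) x1=(-0.9745, -1.2520, 2.1628) x2=(-0.7415, 0.0508, 0.4612) x3=(-0.0825, 0.8331, 0.4526)
step 11: x0=(-0.2822, 1.3349, 0.3175) x1=(-0.9519, -1.2297, 2.1857) x2=(-0.7183, 0.0327, 0.4741) x3=(-0.0732, 0.8656, 0.4643)
step 12: x0=(-0.2907, 1.3261, 0.3026) x1=(-0.9294, -1.2075, 2.2087) x2=(-0.6950, 0.0148, 0.4868) x3=(-0.0653, 0.8996, 0.4755)
step 13: x0=(-0.2983, 1.3161, 0.2882) x1=(-0.9069, -1.1855, 2.2319) x2=(-0.6715, -0.0031, 0.4996) x3=(-0.0589, 0.9353, 0.4858)
step 14: x0=(-0.3049, 1.3048, 0.2745) x1=(-0.8843, -1.1635, 2.2552) x2=(-0.6479, -0.0208, 0.5122) x3=(-0.0541, 0.9727, 0.4950)
step 15: x0=(-0.3103, 1.2923, 0.2618) x1=(-0.8618, -1.1416, 2.2786) x2=(-0.6242, -0.0384, 0.5249) x3=(-0.0514, 1.0117, 0.5028)
step 16: x0=(-0.3144, 1.2787, 0.2502) x1=(-0.8393, -1.1198, 2.3022) x2=(-0.6004, -0.0559, 0.5375) x3=(-0.0508, 1.0523, 0.5089)
step 17: x0=(-0.3169, 1.2640, 0.2400) x1=(-0.8168, -1.0981, 2.3260) x2=(-0.5765, -0.0733, 0.5500) x3=(-0.0526, 1.0944, 0.5129)
step 18: x0=(-0.3176, 1.2485, 0.2315) x1=(-0.7943, -1.0765, 2.3499) x2=(-0.5525, -0.0907, 0.5626) x3=(-0.0571, 1.1377, 0.5143)
step 19: x0=(-0.3164, 1.2325, 0.2249) x1=(-0.7718, -1.0549, 2.3740) x2=(-0.5285, -0.1080, 0.5750) x3=(-0.0646, 1.1817, 0.5128)
step 20: x0=(-0.3132, 1.2163, 0.2206) x1=(-0.7494, -1.0335, 2.3982) x2=(-0.5045, -0.1253, 0.5875) x3=(-0.0753, 1.2260, 0.5079)
step 21: x0=(-0.3077, 1.2004, 0.2187) x1=(-0.7269, -1.0121, 2.4227) x2=(-0.4804, -0.1425, 0.5999) x3=(-0.0891, 1.2697, 0.4993)
step 22: x0=(-0.3001, 1.1855, 0.2195) x1=(-0.7045, -0.9908, 2.4473) x2=(-0.4563, -0.1597, 0.6122) x3=(-0.1063, 1.3121, 0.4867)
step 23: x0=(-0.2904, 1.1722, 0.2231) x1=(-0.6821, -0.9696, 2.4721) x2=(-0.4321, -0.1769, 0.6245) x3=(-0.1265, 1.3521, 0.4700)
step 24: x0=(-0.2789, 1.1611, 0.2292) x1=(-0.6597, -0.9484, 2.4971) x2=(-0.4079, -0.1941, 0.6368) x3=(-0.1495, 1.3889, 0.4494)
step 25: x0=(-0.2658, 1.1530, 0.2379) x1=(-0.6373, -0.9274, 2.5223) x2=(-0.3837, -0.2113, 0.6490) x3=(-0.1748, 1.4215, 0.4250)
step 26: x0=(-0.2516, 1.1482, 0.2486) x1=(-0.6150, -0.9064, 2.5477) x2=(-0.3595, -0.2285, 0.6612) x3=(-0.2016, 1.4491, 0.3975)
step 27: x0=(-0.2368, 1.1473, 0.2610) x1=(-0.5927, -0.8854, 2.5734) x2=(-0.3353, -0.2457, 0.6733) x3=(-0.2294, 1.4711, 0.3675)
step 28: x0=(-0.2219, 1.1504, 0.2746) x1=(-0.5704, -0.8646, 2.5992) x2=(-0.3110, -0.2629, 0.6854) x3=(-0.2574, 1.4873, 0.3357)
step 29: x0=(-0.2074, 1.1576, 0.2888) x1=(-0.5481, -0.8438, 2.6252) x2=(-0.2868, -0.2802, 0.6974) x3=(-0.2847, 1.4976, 0.3029)
step 30: x0=(-0.1937, 1.1688, 0.3030) x1=(-0.5259, -0.8230, 2.6514) x2=(-0.2626, -0.2975, 0.7093) x3=(-0.3108, 1.5021, 0.2700)
step 31: x0=(-0.1812, 1.1837, 0.3168) x1=(-0.5037, -0.8023, 2.6779) x2=(-0.2383, -0.3148, 0.7211) x3=(-0.3351, 1.5013, 0.2377)
step 32: x0=(-0.1702, 1.2018, 0.3297) x1=(-0.4815, -0.7817, 2.7045) x2=(-0.2141, -0.3321, 0.7329) x3=(-0.3572, 1.4957, 0.2067)
step 33: x0=(-0.1610, 1.2230, 0.3414) x1=(-0.4594, -0.7611, 2.7314) x2=(-0.1898, -0.3495, 0.7446) x3=(-0.3767, 1.4858, 0.1774)
step 34: x0=(-0.1535, 1.2465, 0.3517) x1=(-0.4373, -0.7406, 2.7585) x2=(-0.1656, -0.3669, 0.7563) x3=(-0.3935, 1.4724, 0.1503)
step 35: x0=(-0.1481, 1.2721, 0.3602) x1=(-0.4152, -0.7201, 2.7857) x2=(-0.1414, -0.3843, 0.7678) x3=(-0.4074, 1.4561, 0.1257)
step 36: x0=(-0.1445, 1.2993, 0.3668) x1=(-0.3932, -0.6996, 2.8132) x2=(-0.1171, -0.4017, 0.7792) x3=(-0.4184, 1.4376, 0.1038)

pair (0,3), distance 0.3394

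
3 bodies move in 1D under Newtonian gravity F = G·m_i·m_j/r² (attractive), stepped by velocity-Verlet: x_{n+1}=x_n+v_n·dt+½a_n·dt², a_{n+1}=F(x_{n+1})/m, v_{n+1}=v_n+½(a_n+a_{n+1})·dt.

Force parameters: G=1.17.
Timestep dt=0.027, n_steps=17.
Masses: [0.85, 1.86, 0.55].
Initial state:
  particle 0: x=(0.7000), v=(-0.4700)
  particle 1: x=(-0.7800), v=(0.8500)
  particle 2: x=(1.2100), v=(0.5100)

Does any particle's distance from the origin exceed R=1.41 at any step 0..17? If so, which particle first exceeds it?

step 0: x0=(0.7000) x1=(-0.7800) x2=(1.2100)
step 1: x0=(0.6878) x1=(-0.7568) x2=(1.2222)
step 2: x0=(0.6766) x1=(-0.7332) x2=(1.2314)
step 3: x0=(0.6660) x1=(-0.7091) x2=(1.2379)
step 4: x0=(0.6561) x1=(-0.6844) x2=(1.2417)
step 5: x0=(0.6466) x1=(-0.6593) x2=(1.2430)
step 6: x0=(0.6376) x1=(-0.6335) x2=(1.2418)
step 7: x0=(0.6288) x1=(-0.6072) x2=(1.2382)
step 8: x0=(0.6202) x1=(-0.5803) x2=(1.2321)
step 9: x0=(0.6119) x1=(-0.5528) x2=(1.2237)
step 10: x0=(0.6035) x1=(-0.5245) x2=(1.2128)
step 11: x0=(0.5953) x1=(-0.4955) x2=(1.1994)
step 12: x0=(0.5869) x1=(-0.4658) x2=(1.1835)
step 13: x0=(0.5785) x1=(-0.4352) x2=(1.1649)
step 14: x0=(0.5698) x1=(-0.4038) x2=(1.1437)
step 15: x0=(0.5609) x1=(-0.3714) x2=(1.1195)
step 16: x0=(0.5517) x1=(-0.3379) x2=(1.0924)
step 17: x0=(0.5421) x1=(-0.3033) x2=(1.0619)

no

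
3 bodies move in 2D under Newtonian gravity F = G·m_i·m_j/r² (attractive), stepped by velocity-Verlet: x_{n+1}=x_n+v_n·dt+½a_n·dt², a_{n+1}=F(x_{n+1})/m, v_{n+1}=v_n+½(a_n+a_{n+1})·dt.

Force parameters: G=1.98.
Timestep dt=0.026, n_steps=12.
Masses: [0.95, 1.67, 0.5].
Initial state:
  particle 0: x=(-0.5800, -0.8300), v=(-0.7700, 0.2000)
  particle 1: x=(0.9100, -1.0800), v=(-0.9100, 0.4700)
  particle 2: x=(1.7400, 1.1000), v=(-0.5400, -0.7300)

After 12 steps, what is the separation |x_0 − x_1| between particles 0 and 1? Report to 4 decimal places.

1.3383

step 0: x0=(-0.5800, -0.8300) x1=(0.9100, -1.0800) x2=(1.7400, 1.1000)
step 1: x0=(-0.5995, -0.8249) x1=(0.8861, -1.0677) x2=(1.7258, 1.0808)
step 2: x0=(-0.6180, -0.8198) x1=(0.8617, -1.0551) x2=(1.7114, 1.0611)
step 3: x0=(-0.6354, -0.8149) x1=(0.8367, -1.0424) x2=(1.6967, 1.0409)
step 4: x0=(-0.6518, -0.8101) x1=(0.8113, -1.0295) x2=(1.6817, 1.0202)
step 5: x0=(-0.6671, -0.8054) x1=(0.7853, -1.0163) x2=(1.6665, 0.9990)
step 6: x0=(-0.6813, -0.8008) x1=(0.7588, -1.0029) x2=(1.6509, 0.9773)
step 7: x0=(-0.6945, -0.7963) x1=(0.7318, -0.9893) x2=(1.6350, 0.9551)
step 8: x0=(-0.7064, -0.7919) x1=(0.7042, -0.9755) x2=(1.6188, 0.9324)
step 9: x0=(-0.7173, -0.7875) x1=(0.6761, -0.9615) x2=(1.6023, 0.9091)
step 10: x0=(-0.7269, -0.7833) x1=(0.6473, -0.9473) x2=(1.5854, 0.8852)
step 11: x0=(-0.7353, -0.7792) x1=(0.6180, -0.9328) x2=(1.5681, 0.8608)
step 12: x0=(-0.7425, -0.7751) x1=(0.5881, -0.9182) x2=(1.5505, 0.8359)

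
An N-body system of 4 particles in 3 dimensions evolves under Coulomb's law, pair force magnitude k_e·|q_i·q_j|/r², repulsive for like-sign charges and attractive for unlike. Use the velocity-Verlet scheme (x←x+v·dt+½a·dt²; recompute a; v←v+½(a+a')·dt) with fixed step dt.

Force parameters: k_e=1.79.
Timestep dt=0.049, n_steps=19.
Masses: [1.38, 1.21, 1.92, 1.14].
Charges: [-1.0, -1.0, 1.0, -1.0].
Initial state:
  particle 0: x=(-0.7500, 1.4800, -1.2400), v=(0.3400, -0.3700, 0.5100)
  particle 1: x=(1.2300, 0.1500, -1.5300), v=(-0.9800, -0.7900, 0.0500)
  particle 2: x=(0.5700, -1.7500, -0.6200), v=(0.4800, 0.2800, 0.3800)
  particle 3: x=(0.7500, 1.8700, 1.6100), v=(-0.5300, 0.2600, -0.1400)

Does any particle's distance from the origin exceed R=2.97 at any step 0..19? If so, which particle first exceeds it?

step 0: x0=(-0.7500, 1.4800, -1.2400) x1=(1.2300, 0.1500, -1.5300) x2=(0.5700, -1.7500, -0.6200) x3=(0.7500, 1.8700, 1.6100)
step 1: x0=(-0.7336, 1.4619, -1.2151) x1=(1.1821, 0.1107, -1.5276) x2=(0.5936, -1.7359, -0.6015) x3=(0.7241, 1.8827, 1.6034)
step 2: x0=(-0.7177, 1.4438, -1.1903) x1=(1.1346, 0.0703, -1.5251) x2=(0.6172, -1.7212, -0.5831) x3=(0.6983, 1.8955, 1.5972)
step 3: x0=(-0.7022, 1.4258, -1.1657) x1=(1.0875, 0.0287, -1.5226) x2=(0.6409, -1.7058, -0.5649) x3=(0.6726, 1.9083, 1.5915)
step 4: x0=(-0.6873, 1.4079, -1.1412) x1=(1.0406, -0.0142, -1.5200) x2=(0.6646, -1.6896, -0.5470) x3=(0.6471, 1.9210, 1.5863)
step 5: x0=(-0.6729, 1.3901, -1.1169) x1=(0.9942, -0.0585, -1.5173) x2=(0.6884, -1.6726, -0.5293) x3=(0.6218, 1.9339, 1.5815)
step 6: x0=(-0.6590, 1.3723, -1.0927) x1=(0.9482, -0.1041, -1.5145) x2=(0.7122, -1.6548, -0.5119) x3=(0.5965, 1.9467, 1.5773)
step 7: x0=(-0.6455, 1.3547, -1.0687) x1=(0.9026, -0.1513, -1.5114) x2=(0.7359, -1.6362, -0.4948) x3=(0.5715, 1.9596, 1.5735)
step 8: x0=(-0.6326, 1.3371, -1.0448) x1=(0.8574, -0.1999, -1.5081) x2=(0.7597, -1.6168, -0.4780) x3=(0.5466, 1.9725, 1.5702)
step 9: x0=(-0.6201, 1.3198, -1.0210) x1=(0.8127, -0.2502, -1.5045) x2=(0.7834, -1.5965, -0.4617) x3=(0.5218, 1.9855, 1.5674)
step 10: x0=(-0.6080, 1.3025, -0.9974) x1=(0.7684, -0.3021, -1.5005) x2=(0.8070, -1.5753, -0.4458) x3=(0.4972, 1.9986, 1.5651)
step 11: x0=(-0.5964, 1.2854, -0.9739) x1=(0.7247, -0.3557, -1.4960) x2=(0.8305, -1.5531, -0.4304) x3=(0.4728, 2.0117, 1.5633)
step 12: x0=(-0.5852, 1.2684, -0.9505) x1=(0.6816, -0.4111, -1.4910) x2=(0.8539, -1.5300, -0.4155) x3=(0.4486, 2.0249, 1.5620)
step 13: x0=(-0.5744, 1.2515, -0.9273) x1=(0.6391, -0.4682, -1.4853) x2=(0.8770, -1.5059, -0.4013) x3=(0.4246, 2.0382, 1.5612)
step 14: x0=(-0.5640, 1.2348, -0.9042) x1=(0.5972, -0.5271, -1.4789) x2=(0.8998, -1.4808, -0.3877) x3=(0.4007, 2.0516, 1.5609)
step 15: x0=(-0.5539, 1.2182, -0.8812) x1=(0.5561, -0.5878, -1.4717) x2=(0.9224, -1.4548, -0.3748) x3=(0.3770, 2.0651, 1.5611)
step 16: x0=(-0.5441, 1.2017, -0.8584) x1=(0.5158, -0.6503, -1.4636) x2=(0.9445, -1.4278, -0.3628) x3=(0.3536, 2.0787, 1.5619)
step 17: x0=(-0.5346, 1.1854, -0.8357) x1=(0.4763, -0.7145, -1.4544) x2=(0.9661, -1.3999, -0.3515) x3=(0.3303, 2.0924, 1.5631)
step 18: x0=(-0.5253, 1.1691, -0.8131) x1=(0.4379, -0.7803, -1.4441) x2=(0.9872, -1.3710, -0.3412) x3=(0.3072, 2.1062, 1.5649)
step 19: x0=(-0.5163, 1.1529, -0.7908) x1=(0.4005, -0.8477, -1.4326) x2=(1.0077, -1.3413, -0.3318) x3=(0.2843, 2.1201, 1.5671)

no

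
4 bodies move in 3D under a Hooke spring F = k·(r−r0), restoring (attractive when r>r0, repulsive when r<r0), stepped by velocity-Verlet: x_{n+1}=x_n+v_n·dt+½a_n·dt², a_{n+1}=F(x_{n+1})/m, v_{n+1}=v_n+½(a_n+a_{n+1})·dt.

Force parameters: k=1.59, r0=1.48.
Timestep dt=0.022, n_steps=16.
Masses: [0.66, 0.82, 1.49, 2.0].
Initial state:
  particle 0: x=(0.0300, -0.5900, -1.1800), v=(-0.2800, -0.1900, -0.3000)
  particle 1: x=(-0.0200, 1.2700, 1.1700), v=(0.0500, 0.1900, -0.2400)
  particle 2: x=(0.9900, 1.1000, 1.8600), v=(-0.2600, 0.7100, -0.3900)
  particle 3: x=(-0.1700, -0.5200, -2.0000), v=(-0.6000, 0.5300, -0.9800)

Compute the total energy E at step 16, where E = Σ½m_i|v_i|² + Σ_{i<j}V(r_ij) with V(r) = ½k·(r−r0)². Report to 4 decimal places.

step 0: x0=(0.0300, -0.5900, -1.1800) x1=(-0.0200, 1.2700, 1.1700) x2=(0.9900, 1.1000, 1.8600) x3=(-0.1700, -0.5200, -2.0000)
step 1: x0=(0.0242, -0.5931, -1.1845) x1=(-0.0190, 1.2733, 1.1632) x2=(0.9840, 1.1151, 1.8503) x3=(-0.1831, -0.5079, -2.0208)
step 2: x0=(0.0193, -0.5940, -1.1848) x1=(-0.0183, 1.2747, 1.1534) x2=(0.9774, 1.1291, 1.8385) x3=(-0.1959, -0.4950, -2.0402)
step 3: x0=(0.0151, -0.5926, -1.1811) x1=(-0.0179, 1.2742, 1.1406) x2=(0.9702, 1.1420, 1.8245) x3=(-0.2084, -0.4812, -2.0580)
step 4: x0=(0.0118, -0.5891, -1.1732) x1=(-0.0178, 1.2719, 1.1247) x2=(0.9625, 1.1538, 1.8083) x3=(-0.2206, -0.4666, -2.0743)
step 5: x0=(0.0092, -0.5833, -1.1614) x1=(-0.0179, 1.2679, 1.1058) x2=(0.9541, 1.1644, 1.7900) x3=(-0.2325, -0.4512, -2.0892)
step 6: x0=(0.0075, -0.5754, -1.1456) x1=(-0.0185, 1.2620, 1.0839) x2=(0.9452, 1.1741, 1.7696) x3=(-0.2441, -0.4349, -2.1024)
step 7: x0=(0.0064, -0.5654, -1.1261) x1=(-0.0193, 1.2543, 1.0591) x2=(0.9358, 1.1826, 1.7470) x3=(-0.2554, -0.4178, -2.1142)
step 8: x0=(0.0062, -0.5532, -1.1030) x1=(-0.0205, 1.2450, 1.0314) x2=(0.9257, 1.1900, 1.7224) x3=(-0.2664, -0.3999, -2.1244)
step 9: x0=(0.0066, -0.5389, -1.0763) x1=(-0.0220, 1.2339, 1.0009) x2=(0.9152, 1.1964, 1.6957) x3=(-0.2771, -0.3812, -2.1331)
step 10: x0=(0.0077, -0.5227, -1.0463) x1=(-0.0240, 1.2212, 0.9675) x2=(0.9041, 1.2018, 1.6670) x3=(-0.2874, -0.3617, -2.1403)
step 11: x0=(0.0095, -0.5044, -1.0131) x1=(-0.0262, 1.2070, 0.9315) x2=(0.8924, 1.2061, 1.6364) x3=(-0.2975, -0.3415, -2.1459)
step 12: x0=(0.0120, -0.4843, -0.9770) x1=(-0.0289, 1.1912, 0.8928) x2=(0.8803, 1.2094, 1.6038) x3=(-0.3072, -0.3205, -2.1500)
step 13: x0=(0.0150, -0.4623, -0.9380) x1=(-0.0319, 1.1739, 0.8517) x2=(0.8676, 1.2117, 1.5693) x3=(-0.3166, -0.2988, -2.1526)
step 14: x0=(0.0186, -0.4386, -0.8964) x1=(-0.0353, 1.1553, 0.8081) x2=(0.8545, 1.2131, 1.5331) x3=(-0.3256, -0.2764, -2.1538)
step 15: x0=(0.0228, -0.4132, -0.8525) x1=(-0.0391, 1.1354, 0.7621) x2=(0.8408, 1.2135, 1.4950) x3=(-0.3343, -0.2533, -2.1534)
step 16: x0=(0.0274, -0.3863, -0.8064) x1=(-0.0432, 1.1142, 0.7140) x2=(0.8267, 1.2131, 1.4553) x3=(-0.3427, -0.2295, -2.1516)
step 0 velocities: v0=(-0.2800, -0.1900, -0.3000) v1=(0.0500, 0.1900, -0.2400) v2=(-0.2600, 0.7100, -0.3900) v3=(-0.6000, 0.5300, -0.9800)
step 0: KE=2.2475, PE=16.0397, E=18.2872
step 16 velocities: v0=(0.2206, 1.2559, 2.1385) v1=(-0.1965, -0.9869, -2.2343) v2=(-0.6516, -0.0400, -1.8436) v3=(-0.3724, 1.0941, 0.1159)
step 16: KE=8.7065, PE=9.5752, E=18.2817

18.2817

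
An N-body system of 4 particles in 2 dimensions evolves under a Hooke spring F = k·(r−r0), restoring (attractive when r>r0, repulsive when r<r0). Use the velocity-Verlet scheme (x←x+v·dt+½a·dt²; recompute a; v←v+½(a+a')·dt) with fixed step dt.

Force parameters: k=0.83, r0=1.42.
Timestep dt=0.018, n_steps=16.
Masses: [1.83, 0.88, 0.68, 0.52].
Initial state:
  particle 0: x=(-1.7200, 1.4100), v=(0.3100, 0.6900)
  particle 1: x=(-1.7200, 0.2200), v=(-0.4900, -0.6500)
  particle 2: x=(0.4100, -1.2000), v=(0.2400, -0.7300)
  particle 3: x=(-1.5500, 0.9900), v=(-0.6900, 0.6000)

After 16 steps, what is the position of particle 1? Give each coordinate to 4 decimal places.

(-1.8269, -0.0153)

step 0: x0=(-1.7200, 1.4100) x1=(-1.7200, 0.2200) x2=(0.4100, -1.2000) x3=(-1.5500, 0.9900)
step 1: x0=(-1.7144, 1.4224) x1=(-1.7287, 0.2081) x2=(0.4137, -1.2125) x3=(-1.5620, 1.0004)
step 2: x0=(-1.7086, 1.4347) x1=(-1.7371, 0.1957) x2=(0.4161, -1.2237) x3=(-1.5733, 1.0101)
step 3: x0=(-1.7027, 1.4470) x1=(-1.7453, 0.1829) x2=(0.4172, -1.2335) x3=(-1.5838, 1.0190)
step 4: x0=(-1.6966, 1.4592) x1=(-1.7532, 0.1697) x2=(0.4171, -1.2420) x3=(-1.5936, 1.0271)
step 5: x0=(-1.6904, 1.4713) x1=(-1.7609, 0.1561) x2=(0.4156, -1.2492) x3=(-1.6026, 1.0343)
step 6: x0=(-1.6840, 1.4834) x1=(-1.7683, 0.1421) x2=(0.4128, -1.2550) x3=(-1.6110, 1.0407)
step 7: x0=(-1.6775, 1.4953) x1=(-1.7754, 0.1278) x2=(0.4087, -1.2594) x3=(-1.6186, 1.0462)
step 8: x0=(-1.6708, 1.5072) x1=(-1.7822, 0.1131) x2=(0.4034, -1.2624) x3=(-1.6256, 1.0508)
step 9: x0=(-1.6640, 1.5190) x1=(-1.7888, 0.0980) x2=(0.3967, -1.2641) x3=(-1.6319, 1.0545)
step 10: x0=(-1.6569, 1.5306) x1=(-1.7951, 0.0826) x2=(0.3887, -1.2643) x3=(-1.6376, 1.0573)
step 11: x0=(-1.6498, 1.5422) x1=(-1.8011, 0.0670) x2=(0.3794, -1.2632) x3=(-1.6427, 1.0592)
step 12: x0=(-1.6424, 1.5536) x1=(-1.8068, 0.0510) x2=(0.3688, -1.2607) x3=(-1.6472, 1.0602)
step 13: x0=(-1.6348, 1.5650) x1=(-1.8122, 0.0348) x2=(0.3570, -1.2568) x3=(-1.6510, 1.0603)
step 14: x0=(-1.6271, 1.5762) x1=(-1.8174, 0.0183) x2=(0.3439, -1.2516) x3=(-1.6543, 1.0594)
step 15: x0=(-1.6192, 1.5872) x1=(-1.8223, 0.0016) x2=(0.3295, -1.2450) x3=(-1.6571, 1.0576)
step 16: x0=(-1.6112, 1.5982) x1=(-1.8269, -0.0153) x2=(0.3139, -1.2370) x3=(-1.6593, 1.0549)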